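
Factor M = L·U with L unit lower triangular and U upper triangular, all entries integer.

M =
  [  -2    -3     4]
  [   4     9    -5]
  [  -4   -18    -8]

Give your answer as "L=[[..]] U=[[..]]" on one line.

L=[[1,0,0],[-2,1,0],[2,-4,1]] U=[[-2,-3,4],[0,3,3],[0,0,-4]]

  R1 -= -2·R0 → [0,3,3]
  R2 -= 2·R0 → [0,-12,-16]
  R2 -= -4·R1 → [0,0,-4]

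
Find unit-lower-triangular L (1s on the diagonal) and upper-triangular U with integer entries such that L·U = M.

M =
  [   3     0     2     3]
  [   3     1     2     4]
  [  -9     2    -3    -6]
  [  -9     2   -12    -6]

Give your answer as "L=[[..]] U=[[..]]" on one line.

L=[[1,0,0,0],[1,1,0,0],[-3,2,1,0],[-3,2,-2,1]] U=[[3,0,2,3],[0,1,0,1],[0,0,3,1],[0,0,0,3]]

  row1 -= 1·row0 → [0,1,0,1]
  row2 -= -3·row0 → [0,2,3,3]
  row3 -= -3·row0 → [0,2,-6,3]
  row2 -= 2·row1 → [0,0,3,1]
  row3 -= 2·row1 → [0,0,-6,1]
  row3 -= -2·row2 → [0,0,0,3]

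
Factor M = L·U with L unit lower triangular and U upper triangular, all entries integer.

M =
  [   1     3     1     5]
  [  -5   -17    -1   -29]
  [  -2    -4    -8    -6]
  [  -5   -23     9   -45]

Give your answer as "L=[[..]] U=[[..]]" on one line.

L=[[1,0,0,0],[-5,1,0,0],[-2,-1,1,0],[-5,4,1,1]] U=[[1,3,1,5],[0,-2,4,-4],[0,0,-2,0],[0,0,0,-4]]

  R1 -= -5·R0 → [0,-2,4,-4]
  R2 -= -2·R0 → [0,2,-6,4]
  R3 -= -5·R0 → [0,-8,14,-20]
  R2 -= -1·R1 → [0,0,-2,0]
  R3 -= 4·R1 → [0,0,-2,-4]
  R3 -= 1·R2 → [0,0,0,-4]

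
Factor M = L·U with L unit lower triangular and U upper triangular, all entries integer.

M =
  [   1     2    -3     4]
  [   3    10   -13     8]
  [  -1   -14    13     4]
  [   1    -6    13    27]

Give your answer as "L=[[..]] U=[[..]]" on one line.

L=[[1,0,0,0],[3,1,0,0],[-1,-3,1,0],[1,-2,-4,1]] U=[[1,2,-3,4],[0,4,-4,-4],[0,0,-2,-4],[0,0,0,-1]]

  R1 -= 3·R0 → [0,4,-4,-4]
  R2 -= -1·R0 → [0,-12,10,8]
  R3 -= 1·R0 → [0,-8,16,23]
  R2 -= -3·R1 → [0,0,-2,-4]
  R3 -= -2·R1 → [0,0,8,15]
  R3 -= -4·R2 → [0,0,0,-1]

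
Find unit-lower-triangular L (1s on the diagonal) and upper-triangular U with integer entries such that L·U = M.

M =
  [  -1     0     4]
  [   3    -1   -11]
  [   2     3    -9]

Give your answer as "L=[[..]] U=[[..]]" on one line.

L=[[1,0,0],[-3,1,0],[-2,-3,1]] U=[[-1,0,4],[0,-1,1],[0,0,2]]

  row1 -= -3·row0 → [0,-1,1]
  row2 -= -2·row0 → [0,3,-1]
  row2 -= -3·row1 → [0,0,2]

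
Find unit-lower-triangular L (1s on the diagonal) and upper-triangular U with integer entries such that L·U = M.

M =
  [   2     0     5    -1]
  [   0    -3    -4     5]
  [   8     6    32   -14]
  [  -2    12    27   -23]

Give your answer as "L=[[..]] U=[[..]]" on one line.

L=[[1,0,0,0],[0,1,0,0],[4,-2,1,0],[-1,-4,4,1]] U=[[2,0,5,-1],[0,-3,-4,5],[0,0,4,0],[0,0,0,-4]]

  R1 -= 0·R0 → [0,-3,-4,5]
  R2 -= 4·R0 → [0,6,12,-10]
  R3 -= -1·R0 → [0,12,32,-24]
  R2 -= -2·R1 → [0,0,4,0]
  R3 -= -4·R1 → [0,0,16,-4]
  R3 -= 4·R2 → [0,0,0,-4]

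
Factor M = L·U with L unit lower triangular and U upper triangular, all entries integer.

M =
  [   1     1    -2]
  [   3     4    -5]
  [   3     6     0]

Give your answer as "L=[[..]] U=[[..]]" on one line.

L=[[1,0,0],[3,1,0],[3,3,1]] U=[[1,1,-2],[0,1,1],[0,0,3]]

  R1 -= 3·R0 → [0,1,1]
  R2 -= 3·R0 → [0,3,6]
  R2 -= 3·R1 → [0,0,3]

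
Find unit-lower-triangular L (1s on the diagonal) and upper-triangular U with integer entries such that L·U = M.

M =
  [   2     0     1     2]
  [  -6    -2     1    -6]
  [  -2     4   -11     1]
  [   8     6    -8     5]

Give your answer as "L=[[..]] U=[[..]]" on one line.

L=[[1,0,0,0],[-3,1,0,0],[-1,-2,1,0],[4,-3,0,1]] U=[[2,0,1,2],[0,-2,4,0],[0,0,-2,3],[0,0,0,-3]]

  r1 -= -3·r0 → [0,-2,4,0]
  r2 -= -1·r0 → [0,4,-10,3]
  r3 -= 4·r0 → [0,6,-12,-3]
  r2 -= -2·r1 → [0,0,-2,3]
  r3 -= -3·r1 → [0,0,0,-3]
  r3 -= 0·r2 → [0,0,0,-3]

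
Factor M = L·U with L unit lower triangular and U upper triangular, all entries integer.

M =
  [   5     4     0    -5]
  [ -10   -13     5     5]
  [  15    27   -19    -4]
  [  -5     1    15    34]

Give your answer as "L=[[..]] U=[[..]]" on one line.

  row1 -= -2·row0 → [0,-5,5,-5]
  row2 -= 3·row0 → [0,15,-19,11]
  row3 -= -1·row0 → [0,5,15,29]
  row2 -= -3·row1 → [0,0,-4,-4]
  row3 -= -1·row1 → [0,0,20,24]
  row3 -= -5·row2 → [0,0,0,4]

L=[[1,0,0,0],[-2,1,0,0],[3,-3,1,0],[-1,-1,-5,1]] U=[[5,4,0,-5],[0,-5,5,-5],[0,0,-4,-4],[0,0,0,4]]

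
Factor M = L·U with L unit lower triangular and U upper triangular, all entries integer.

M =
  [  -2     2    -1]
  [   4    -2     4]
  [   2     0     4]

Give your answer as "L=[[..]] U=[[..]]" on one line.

L=[[1,0,0],[-2,1,0],[-1,1,1]] U=[[-2,2,-1],[0,2,2],[0,0,1]]

  r1 -= -2·r0 → [0,2,2]
  r2 -= -1·r0 → [0,2,3]
  r2 -= 1·r1 → [0,0,1]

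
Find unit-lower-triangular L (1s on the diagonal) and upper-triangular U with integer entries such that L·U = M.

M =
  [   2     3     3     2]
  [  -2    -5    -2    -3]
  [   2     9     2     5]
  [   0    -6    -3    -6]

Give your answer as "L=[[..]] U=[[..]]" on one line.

L=[[1,0,0,0],[-1,1,0,0],[1,-3,1,0],[0,3,-3,1]] U=[[2,3,3,2],[0,-2,1,-1],[0,0,2,0],[0,0,0,-3]]

  r1 -= -1·r0 → [0,-2,1,-1]
  r2 -= 1·r0 → [0,6,-1,3]
  r3 -= 0·r0 → [0,-6,-3,-6]
  r2 -= -3·r1 → [0,0,2,0]
  r3 -= 3·r1 → [0,0,-6,-3]
  r3 -= -3·r2 → [0,0,0,-3]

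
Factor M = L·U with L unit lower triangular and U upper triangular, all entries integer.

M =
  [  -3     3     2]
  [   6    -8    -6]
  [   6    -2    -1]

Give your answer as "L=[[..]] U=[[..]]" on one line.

L=[[1,0,0],[-2,1,0],[-2,-2,1]] U=[[-3,3,2],[0,-2,-2],[0,0,-1]]

  R1 -= -2·R0 → [0,-2,-2]
  R2 -= -2·R0 → [0,4,3]
  R2 -= -2·R1 → [0,0,-1]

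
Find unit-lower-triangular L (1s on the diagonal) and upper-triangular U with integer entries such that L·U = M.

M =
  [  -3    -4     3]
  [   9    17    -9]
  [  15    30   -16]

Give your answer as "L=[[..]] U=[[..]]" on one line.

  row1 -= -3·row0 → [0,5,0]
  row2 -= -5·row0 → [0,10,-1]
  row2 -= 2·row1 → [0,0,-1]

L=[[1,0,0],[-3,1,0],[-5,2,1]] U=[[-3,-4,3],[0,5,0],[0,0,-1]]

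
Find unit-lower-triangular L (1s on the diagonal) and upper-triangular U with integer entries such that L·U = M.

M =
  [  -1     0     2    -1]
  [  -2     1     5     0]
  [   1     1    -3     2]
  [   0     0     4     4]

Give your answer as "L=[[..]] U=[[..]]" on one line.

L=[[1,0,0,0],[2,1,0,0],[-1,1,1,0],[0,0,-2,1]] U=[[-1,0,2,-1],[0,1,1,2],[0,0,-2,-1],[0,0,0,2]]

  row1 -= 2·row0 → [0,1,1,2]
  row2 -= -1·row0 → [0,1,-1,1]
  row3 -= 0·row0 → [0,0,4,4]
  row2 -= 1·row1 → [0,0,-2,-1]
  row3 -= 0·row1 → [0,0,4,4]
  row3 -= -2·row2 → [0,0,0,2]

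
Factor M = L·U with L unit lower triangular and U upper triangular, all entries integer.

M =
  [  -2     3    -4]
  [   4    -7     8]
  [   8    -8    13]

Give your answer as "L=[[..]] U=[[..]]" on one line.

  R1 -= -2·R0 → [0,-1,0]
  R2 -= -4·R0 → [0,4,-3]
  R2 -= -4·R1 → [0,0,-3]

L=[[1,0,0],[-2,1,0],[-4,-4,1]] U=[[-2,3,-4],[0,-1,0],[0,0,-3]]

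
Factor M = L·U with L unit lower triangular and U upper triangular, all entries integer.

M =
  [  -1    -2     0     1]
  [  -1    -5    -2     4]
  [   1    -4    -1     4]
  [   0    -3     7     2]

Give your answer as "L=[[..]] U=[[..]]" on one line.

L=[[1,0,0,0],[1,1,0,0],[-1,2,1,0],[0,1,3,1]] U=[[-1,-2,0,1],[0,-3,-2,3],[0,0,3,-1],[0,0,0,2]]

  r1 -= 1·r0 → [0,-3,-2,3]
  r2 -= -1·r0 → [0,-6,-1,5]
  r3 -= 0·r0 → [0,-3,7,2]
  r2 -= 2·r1 → [0,0,3,-1]
  r3 -= 1·r1 → [0,0,9,-1]
  r3 -= 3·r2 → [0,0,0,2]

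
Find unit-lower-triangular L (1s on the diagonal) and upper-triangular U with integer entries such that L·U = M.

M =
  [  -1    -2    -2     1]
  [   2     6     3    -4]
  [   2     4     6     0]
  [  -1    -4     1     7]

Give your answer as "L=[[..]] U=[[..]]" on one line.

L=[[1,0,0,0],[-2,1,0,0],[-2,0,1,0],[1,-1,1,1]] U=[[-1,-2,-2,1],[0,2,-1,-2],[0,0,2,2],[0,0,0,2]]

  r1 -= -2·r0 → [0,2,-1,-2]
  r2 -= -2·r0 → [0,0,2,2]
  r3 -= 1·r0 → [0,-2,3,6]
  r2 -= 0·r1 → [0,0,2,2]
  r3 -= -1·r1 → [0,0,2,4]
  r3 -= 1·r2 → [0,0,0,2]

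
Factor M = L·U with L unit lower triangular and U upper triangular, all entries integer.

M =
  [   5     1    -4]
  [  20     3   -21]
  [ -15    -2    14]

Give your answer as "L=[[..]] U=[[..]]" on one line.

L=[[1,0,0],[4,1,0],[-3,-1,1]] U=[[5,1,-4],[0,-1,-5],[0,0,-3]]

  R1 -= 4·R0 → [0,-1,-5]
  R2 -= -3·R0 → [0,1,2]
  R2 -= -1·R1 → [0,0,-3]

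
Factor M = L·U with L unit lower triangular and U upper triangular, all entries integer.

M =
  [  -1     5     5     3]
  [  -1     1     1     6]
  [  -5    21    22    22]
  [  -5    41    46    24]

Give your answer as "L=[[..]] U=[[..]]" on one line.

  R1 -= 1·R0 → [0,-4,-4,3]
  R2 -= 5·R0 → [0,-4,-3,7]
  R3 -= 5·R0 → [0,16,21,9]
  R2 -= 1·R1 → [0,0,1,4]
  R3 -= -4·R1 → [0,0,5,21]
  R3 -= 5·R2 → [0,0,0,1]

L=[[1,0,0,0],[1,1,0,0],[5,1,1,0],[5,-4,5,1]] U=[[-1,5,5,3],[0,-4,-4,3],[0,0,1,4],[0,0,0,1]]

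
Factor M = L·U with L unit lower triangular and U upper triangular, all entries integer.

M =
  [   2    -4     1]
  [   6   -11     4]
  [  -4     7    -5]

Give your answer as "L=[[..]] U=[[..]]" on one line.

  r1 -= 3·r0 → [0,1,1]
  r2 -= -2·r0 → [0,-1,-3]
  r2 -= -1·r1 → [0,0,-2]

L=[[1,0,0],[3,1,0],[-2,-1,1]] U=[[2,-4,1],[0,1,1],[0,0,-2]]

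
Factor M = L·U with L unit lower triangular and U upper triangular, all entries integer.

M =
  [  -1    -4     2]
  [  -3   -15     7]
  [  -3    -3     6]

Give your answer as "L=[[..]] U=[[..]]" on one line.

  r1 -= 3·r0 → [0,-3,1]
  r2 -= 3·r0 → [0,9,0]
  r2 -= -3·r1 → [0,0,3]

L=[[1,0,0],[3,1,0],[3,-3,1]] U=[[-1,-4,2],[0,-3,1],[0,0,3]]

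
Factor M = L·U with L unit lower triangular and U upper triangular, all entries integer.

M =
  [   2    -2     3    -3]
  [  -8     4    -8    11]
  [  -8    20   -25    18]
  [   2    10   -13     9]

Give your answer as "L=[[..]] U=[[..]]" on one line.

L=[[1,0,0,0],[-4,1,0,0],[-4,-3,1,0],[1,-3,4,1]] U=[[2,-2,3,-3],[0,-4,4,-1],[0,0,-1,3],[0,0,0,-3]]

  R1 -= -4·R0 → [0,-4,4,-1]
  R2 -= -4·R0 → [0,12,-13,6]
  R3 -= 1·R0 → [0,12,-16,12]
  R2 -= -3·R1 → [0,0,-1,3]
  R3 -= -3·R1 → [0,0,-4,9]
  R3 -= 4·R2 → [0,0,0,-3]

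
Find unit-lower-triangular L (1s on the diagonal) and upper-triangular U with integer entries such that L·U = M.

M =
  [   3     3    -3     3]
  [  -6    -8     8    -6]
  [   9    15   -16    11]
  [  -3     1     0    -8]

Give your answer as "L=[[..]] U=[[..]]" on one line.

  R1 -= -2·R0 → [0,-2,2,0]
  R2 -= 3·R0 → [0,6,-7,2]
  R3 -= -1·R0 → [0,4,-3,-5]
  R2 -= -3·R1 → [0,0,-1,2]
  R3 -= -2·R1 → [0,0,1,-5]
  R3 -= -1·R2 → [0,0,0,-3]

L=[[1,0,0,0],[-2,1,0,0],[3,-3,1,0],[-1,-2,-1,1]] U=[[3,3,-3,3],[0,-2,2,0],[0,0,-1,2],[0,0,0,-3]]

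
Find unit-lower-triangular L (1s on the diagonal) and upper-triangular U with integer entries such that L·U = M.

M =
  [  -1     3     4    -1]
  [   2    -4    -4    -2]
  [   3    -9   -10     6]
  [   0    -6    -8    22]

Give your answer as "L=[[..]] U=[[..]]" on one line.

L=[[1,0,0,0],[-2,1,0,0],[-3,0,1,0],[0,-3,2,1]] U=[[-1,3,4,-1],[0,2,4,-4],[0,0,2,3],[0,0,0,4]]

  R1 -= -2·R0 → [0,2,4,-4]
  R2 -= -3·R0 → [0,0,2,3]
  R3 -= 0·R0 → [0,-6,-8,22]
  R2 -= 0·R1 → [0,0,2,3]
  R3 -= -3·R1 → [0,0,4,10]
  R3 -= 2·R2 → [0,0,0,4]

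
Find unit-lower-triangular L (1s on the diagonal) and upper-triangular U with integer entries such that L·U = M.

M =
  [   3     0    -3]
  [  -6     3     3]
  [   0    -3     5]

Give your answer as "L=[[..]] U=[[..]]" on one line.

  R1 -= -2·R0 → [0,3,-3]
  R2 -= 0·R0 → [0,-3,5]
  R2 -= -1·R1 → [0,0,2]

L=[[1,0,0],[-2,1,0],[0,-1,1]] U=[[3,0,-3],[0,3,-3],[0,0,2]]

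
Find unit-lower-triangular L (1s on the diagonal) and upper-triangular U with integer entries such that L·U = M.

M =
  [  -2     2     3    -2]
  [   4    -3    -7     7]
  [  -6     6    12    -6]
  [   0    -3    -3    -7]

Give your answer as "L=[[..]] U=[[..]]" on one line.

L=[[1,0,0,0],[-2,1,0,0],[3,0,1,0],[0,-3,-2,1]] U=[[-2,2,3,-2],[0,1,-1,3],[0,0,3,0],[0,0,0,2]]

  R1 -= -2·R0 → [0,1,-1,3]
  R2 -= 3·R0 → [0,0,3,0]
  R3 -= 0·R0 → [0,-3,-3,-7]
  R2 -= 0·R1 → [0,0,3,0]
  R3 -= -3·R1 → [0,0,-6,2]
  R3 -= -2·R2 → [0,0,0,2]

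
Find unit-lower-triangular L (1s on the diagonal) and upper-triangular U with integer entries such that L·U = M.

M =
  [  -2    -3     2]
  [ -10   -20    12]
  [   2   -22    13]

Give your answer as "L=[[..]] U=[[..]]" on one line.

  R1 -= 5·R0 → [0,-5,2]
  R2 -= -1·R0 → [0,-25,15]
  R2 -= 5·R1 → [0,0,5]

L=[[1,0,0],[5,1,0],[-1,5,1]] U=[[-2,-3,2],[0,-5,2],[0,0,5]]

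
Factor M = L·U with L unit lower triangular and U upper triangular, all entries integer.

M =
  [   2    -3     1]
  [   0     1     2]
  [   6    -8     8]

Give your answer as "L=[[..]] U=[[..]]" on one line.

L=[[1,0,0],[0,1,0],[3,1,1]] U=[[2,-3,1],[0,1,2],[0,0,3]]

  r1 -= 0·r0 → [0,1,2]
  r2 -= 3·r0 → [0,1,5]
  r2 -= 1·r1 → [0,0,3]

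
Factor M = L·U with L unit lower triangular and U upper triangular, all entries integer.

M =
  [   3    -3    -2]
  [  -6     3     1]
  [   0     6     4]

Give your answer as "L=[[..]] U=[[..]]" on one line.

L=[[1,0,0],[-2,1,0],[0,-2,1]] U=[[3,-3,-2],[0,-3,-3],[0,0,-2]]

  r1 -= -2·r0 → [0,-3,-3]
  r2 -= 0·r0 → [0,6,4]
  r2 -= -2·r1 → [0,0,-2]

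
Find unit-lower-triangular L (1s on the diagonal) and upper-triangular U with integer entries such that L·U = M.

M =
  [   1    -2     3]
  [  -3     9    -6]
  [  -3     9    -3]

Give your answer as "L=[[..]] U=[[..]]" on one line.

  R1 -= -3·R0 → [0,3,3]
  R2 -= -3·R0 → [0,3,6]
  R2 -= 1·R1 → [0,0,3]

L=[[1,0,0],[-3,1,0],[-3,1,1]] U=[[1,-2,3],[0,3,3],[0,0,3]]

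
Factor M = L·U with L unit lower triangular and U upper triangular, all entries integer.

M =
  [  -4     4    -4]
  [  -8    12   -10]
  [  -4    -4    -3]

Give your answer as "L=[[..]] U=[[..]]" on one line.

L=[[1,0,0],[2,1,0],[1,-2,1]] U=[[-4,4,-4],[0,4,-2],[0,0,-3]]

  r1 -= 2·r0 → [0,4,-2]
  r2 -= 1·r0 → [0,-8,1]
  r2 -= -2·r1 → [0,0,-3]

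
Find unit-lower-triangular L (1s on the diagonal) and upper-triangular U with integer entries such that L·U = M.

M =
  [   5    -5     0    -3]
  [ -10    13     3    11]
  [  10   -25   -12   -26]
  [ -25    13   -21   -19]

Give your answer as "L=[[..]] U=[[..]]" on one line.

L=[[1,0,0,0],[-2,1,0,0],[2,-5,1,0],[-5,-4,-3,1]] U=[[5,-5,0,-3],[0,3,3,5],[0,0,3,5],[0,0,0,1]]

  R1 -= -2·R0 → [0,3,3,5]
  R2 -= 2·R0 → [0,-15,-12,-20]
  R3 -= -5·R0 → [0,-12,-21,-34]
  R2 -= -5·R1 → [0,0,3,5]
  R3 -= -4·R1 → [0,0,-9,-14]
  R3 -= -3·R2 → [0,0,0,1]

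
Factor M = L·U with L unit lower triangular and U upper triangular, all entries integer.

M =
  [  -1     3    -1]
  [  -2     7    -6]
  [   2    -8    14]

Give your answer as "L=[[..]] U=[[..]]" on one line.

L=[[1,0,0],[2,1,0],[-2,-2,1]] U=[[-1,3,-1],[0,1,-4],[0,0,4]]

  R1 -= 2·R0 → [0,1,-4]
  R2 -= -2·R0 → [0,-2,12]
  R2 -= -2·R1 → [0,0,4]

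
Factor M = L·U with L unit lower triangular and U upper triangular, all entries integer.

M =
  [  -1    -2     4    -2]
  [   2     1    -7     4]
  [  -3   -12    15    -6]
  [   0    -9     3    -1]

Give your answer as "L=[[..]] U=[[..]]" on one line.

  r1 -= -2·r0 → [0,-3,1,0]
  r2 -= 3·r0 → [0,-6,3,0]
  r3 -= 0·r0 → [0,-9,3,-1]
  r2 -= 2·r1 → [0,0,1,0]
  r3 -= 3·r1 → [0,0,0,-1]
  r3 -= 0·r2 → [0,0,0,-1]

L=[[1,0,0,0],[-2,1,0,0],[3,2,1,0],[0,3,0,1]] U=[[-1,-2,4,-2],[0,-3,1,0],[0,0,1,0],[0,0,0,-1]]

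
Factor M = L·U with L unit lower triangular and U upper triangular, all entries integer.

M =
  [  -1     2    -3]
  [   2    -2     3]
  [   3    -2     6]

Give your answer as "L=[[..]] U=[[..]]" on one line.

L=[[1,0,0],[-2,1,0],[-3,2,1]] U=[[-1,2,-3],[0,2,-3],[0,0,3]]

  r1 -= -2·r0 → [0,2,-3]
  r2 -= -3·r0 → [0,4,-3]
  r2 -= 2·r1 → [0,0,3]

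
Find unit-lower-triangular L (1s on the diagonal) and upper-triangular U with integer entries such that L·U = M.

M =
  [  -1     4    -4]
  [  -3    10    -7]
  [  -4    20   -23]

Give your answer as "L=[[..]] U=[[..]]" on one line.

L=[[1,0,0],[3,1,0],[4,-2,1]] U=[[-1,4,-4],[0,-2,5],[0,0,3]]

  R1 -= 3·R0 → [0,-2,5]
  R2 -= 4·R0 → [0,4,-7]
  R2 -= -2·R1 → [0,0,3]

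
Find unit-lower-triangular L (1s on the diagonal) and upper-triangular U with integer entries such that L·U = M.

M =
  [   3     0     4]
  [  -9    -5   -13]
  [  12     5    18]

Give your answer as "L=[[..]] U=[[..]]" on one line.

  r1 -= -3·r0 → [0,-5,-1]
  r2 -= 4·r0 → [0,5,2]
  r2 -= -1·r1 → [0,0,1]

L=[[1,0,0],[-3,1,0],[4,-1,1]] U=[[3,0,4],[0,-5,-1],[0,0,1]]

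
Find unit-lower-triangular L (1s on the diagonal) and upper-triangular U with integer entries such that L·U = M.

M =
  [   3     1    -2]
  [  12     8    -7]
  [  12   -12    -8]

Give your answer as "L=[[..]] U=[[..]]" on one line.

  R1 -= 4·R0 → [0,4,1]
  R2 -= 4·R0 → [0,-16,0]
  R2 -= -4·R1 → [0,0,4]

L=[[1,0,0],[4,1,0],[4,-4,1]] U=[[3,1,-2],[0,4,1],[0,0,4]]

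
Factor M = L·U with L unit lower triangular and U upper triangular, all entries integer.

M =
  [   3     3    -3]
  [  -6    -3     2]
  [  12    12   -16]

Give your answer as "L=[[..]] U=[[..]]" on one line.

L=[[1,0,0],[-2,1,0],[4,0,1]] U=[[3,3,-3],[0,3,-4],[0,0,-4]]

  r1 -= -2·r0 → [0,3,-4]
  r2 -= 4·r0 → [0,0,-4]
  r2 -= 0·r1 → [0,0,-4]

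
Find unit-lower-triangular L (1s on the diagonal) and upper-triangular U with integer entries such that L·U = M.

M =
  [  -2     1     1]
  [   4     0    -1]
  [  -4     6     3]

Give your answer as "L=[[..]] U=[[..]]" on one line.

L=[[1,0,0],[-2,1,0],[2,2,1]] U=[[-2,1,1],[0,2,1],[0,0,-1]]

  R1 -= -2·R0 → [0,2,1]
  R2 -= 2·R0 → [0,4,1]
  R2 -= 2·R1 → [0,0,-1]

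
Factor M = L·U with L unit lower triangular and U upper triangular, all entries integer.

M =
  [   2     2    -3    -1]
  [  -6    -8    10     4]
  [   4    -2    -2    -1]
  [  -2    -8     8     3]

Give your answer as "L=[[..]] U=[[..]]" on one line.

  R1 -= -3·R0 → [0,-2,1,1]
  R2 -= 2·R0 → [0,-6,4,1]
  R3 -= -1·R0 → [0,-6,5,2]
  R2 -= 3·R1 → [0,0,1,-2]
  R3 -= 3·R1 → [0,0,2,-1]
  R3 -= 2·R2 → [0,0,0,3]

L=[[1,0,0,0],[-3,1,0,0],[2,3,1,0],[-1,3,2,1]] U=[[2,2,-3,-1],[0,-2,1,1],[0,0,1,-2],[0,0,0,3]]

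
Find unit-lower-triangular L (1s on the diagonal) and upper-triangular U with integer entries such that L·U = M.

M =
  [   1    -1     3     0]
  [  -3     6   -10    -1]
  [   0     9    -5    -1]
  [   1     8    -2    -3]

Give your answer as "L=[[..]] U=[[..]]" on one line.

  r1 -= -3·r0 → [0,3,-1,-1]
  r2 -= 0·r0 → [0,9,-5,-1]
  r3 -= 1·r0 → [0,9,-5,-3]
  r2 -= 3·r1 → [0,0,-2,2]
  r3 -= 3·r1 → [0,0,-2,0]
  r3 -= 1·r2 → [0,0,0,-2]

L=[[1,0,0,0],[-3,1,0,0],[0,3,1,0],[1,3,1,1]] U=[[1,-1,3,0],[0,3,-1,-1],[0,0,-2,2],[0,0,0,-2]]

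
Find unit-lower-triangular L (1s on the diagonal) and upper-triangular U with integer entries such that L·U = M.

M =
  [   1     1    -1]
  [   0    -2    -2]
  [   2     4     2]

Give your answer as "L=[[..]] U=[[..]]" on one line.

L=[[1,0,0],[0,1,0],[2,-1,1]] U=[[1,1,-1],[0,-2,-2],[0,0,2]]

  row1 -= 0·row0 → [0,-2,-2]
  row2 -= 2·row0 → [0,2,4]
  row2 -= -1·row1 → [0,0,2]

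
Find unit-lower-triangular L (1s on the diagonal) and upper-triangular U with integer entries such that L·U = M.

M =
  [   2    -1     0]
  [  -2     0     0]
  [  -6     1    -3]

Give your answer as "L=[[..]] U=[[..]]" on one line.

  r1 -= -1·r0 → [0,-1,0]
  r2 -= -3·r0 → [0,-2,-3]
  r2 -= 2·r1 → [0,0,-3]

L=[[1,0,0],[-1,1,0],[-3,2,1]] U=[[2,-1,0],[0,-1,0],[0,0,-3]]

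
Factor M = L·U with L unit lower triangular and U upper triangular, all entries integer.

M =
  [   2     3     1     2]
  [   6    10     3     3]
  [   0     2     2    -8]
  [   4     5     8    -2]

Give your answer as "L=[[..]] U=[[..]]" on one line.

L=[[1,0,0,0],[3,1,0,0],[0,2,1,0],[2,-1,3,1]] U=[[2,3,1,2],[0,1,0,-3],[0,0,2,-2],[0,0,0,-3]]

  R1 -= 3·R0 → [0,1,0,-3]
  R2 -= 0·R0 → [0,2,2,-8]
  R3 -= 2·R0 → [0,-1,6,-6]
  R2 -= 2·R1 → [0,0,2,-2]
  R3 -= -1·R1 → [0,0,6,-9]
  R3 -= 3·R2 → [0,0,0,-3]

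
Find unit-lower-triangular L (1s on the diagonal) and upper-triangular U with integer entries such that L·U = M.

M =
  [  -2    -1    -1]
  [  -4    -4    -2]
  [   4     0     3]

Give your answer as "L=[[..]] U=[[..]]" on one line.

L=[[1,0,0],[2,1,0],[-2,1,1]] U=[[-2,-1,-1],[0,-2,0],[0,0,1]]

  row1 -= 2·row0 → [0,-2,0]
  row2 -= -2·row0 → [0,-2,1]
  row2 -= 1·row1 → [0,0,1]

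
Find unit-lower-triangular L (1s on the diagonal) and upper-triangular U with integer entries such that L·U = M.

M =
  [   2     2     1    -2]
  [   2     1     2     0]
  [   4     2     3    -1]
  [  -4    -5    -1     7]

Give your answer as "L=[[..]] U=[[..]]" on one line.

  row1 -= 1·row0 → [0,-1,1,2]
  row2 -= 2·row0 → [0,-2,1,3]
  row3 -= -2·row0 → [0,-1,1,3]
  row2 -= 2·row1 → [0,0,-1,-1]
  row3 -= 1·row1 → [0,0,0,1]
  row3 -= 0·row2 → [0,0,0,1]

L=[[1,0,0,0],[1,1,0,0],[2,2,1,0],[-2,1,0,1]] U=[[2,2,1,-2],[0,-1,1,2],[0,0,-1,-1],[0,0,0,1]]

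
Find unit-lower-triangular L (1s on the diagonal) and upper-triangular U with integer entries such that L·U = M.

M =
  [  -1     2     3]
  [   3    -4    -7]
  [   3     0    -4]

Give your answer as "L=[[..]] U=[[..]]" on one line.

L=[[1,0,0],[-3,1,0],[-3,3,1]] U=[[-1,2,3],[0,2,2],[0,0,-1]]

  R1 -= -3·R0 → [0,2,2]
  R2 -= -3·R0 → [0,6,5]
  R2 -= 3·R1 → [0,0,-1]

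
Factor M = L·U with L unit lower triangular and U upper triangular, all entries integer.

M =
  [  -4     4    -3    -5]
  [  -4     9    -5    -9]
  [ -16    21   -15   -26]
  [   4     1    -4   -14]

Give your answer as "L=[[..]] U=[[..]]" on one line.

L=[[1,0,0,0],[1,1,0,0],[4,1,1,0],[-1,1,5,1]] U=[[-4,4,-3,-5],[0,5,-2,-4],[0,0,-1,-2],[0,0,0,-5]]

  R1 -= 1·R0 → [0,5,-2,-4]
  R2 -= 4·R0 → [0,5,-3,-6]
  R3 -= -1·R0 → [0,5,-7,-19]
  R2 -= 1·R1 → [0,0,-1,-2]
  R3 -= 1·R1 → [0,0,-5,-15]
  R3 -= 5·R2 → [0,0,0,-5]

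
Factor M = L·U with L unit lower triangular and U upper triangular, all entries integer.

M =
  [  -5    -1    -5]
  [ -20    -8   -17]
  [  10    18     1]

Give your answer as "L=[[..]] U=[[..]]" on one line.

  row1 -= 4·row0 → [0,-4,3]
  row2 -= -2·row0 → [0,16,-9]
  row2 -= -4·row1 → [0,0,3]

L=[[1,0,0],[4,1,0],[-2,-4,1]] U=[[-5,-1,-5],[0,-4,3],[0,0,3]]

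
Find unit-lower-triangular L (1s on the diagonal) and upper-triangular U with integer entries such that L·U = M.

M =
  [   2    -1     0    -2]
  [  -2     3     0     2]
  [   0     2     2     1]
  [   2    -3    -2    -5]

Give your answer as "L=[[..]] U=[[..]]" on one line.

  row1 -= -1·row0 → [0,2,0,0]
  row2 -= 0·row0 → [0,2,2,1]
  row3 -= 1·row0 → [0,-2,-2,-3]
  row2 -= 1·row1 → [0,0,2,1]
  row3 -= -1·row1 → [0,0,-2,-3]
  row3 -= -1·row2 → [0,0,0,-2]

L=[[1,0,0,0],[-1,1,0,0],[0,1,1,0],[1,-1,-1,1]] U=[[2,-1,0,-2],[0,2,0,0],[0,0,2,1],[0,0,0,-2]]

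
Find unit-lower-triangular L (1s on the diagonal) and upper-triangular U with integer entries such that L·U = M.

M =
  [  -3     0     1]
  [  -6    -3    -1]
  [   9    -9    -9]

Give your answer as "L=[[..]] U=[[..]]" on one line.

L=[[1,0,0],[2,1,0],[-3,3,1]] U=[[-3,0,1],[0,-3,-3],[0,0,3]]

  row1 -= 2·row0 → [0,-3,-3]
  row2 -= -3·row0 → [0,-9,-6]
  row2 -= 3·row1 → [0,0,3]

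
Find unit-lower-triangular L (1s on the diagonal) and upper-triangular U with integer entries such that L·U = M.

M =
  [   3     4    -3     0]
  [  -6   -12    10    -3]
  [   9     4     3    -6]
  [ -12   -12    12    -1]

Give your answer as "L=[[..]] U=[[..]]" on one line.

L=[[1,0,0,0],[-2,1,0,0],[3,2,1,0],[-4,-1,1,1]] U=[[3,4,-3,0],[0,-4,4,-3],[0,0,4,0],[0,0,0,-4]]

  r1 -= -2·r0 → [0,-4,4,-3]
  r2 -= 3·r0 → [0,-8,12,-6]
  r3 -= -4·r0 → [0,4,0,-1]
  r2 -= 2·r1 → [0,0,4,0]
  r3 -= -1·r1 → [0,0,4,-4]
  r3 -= 1·r2 → [0,0,0,-4]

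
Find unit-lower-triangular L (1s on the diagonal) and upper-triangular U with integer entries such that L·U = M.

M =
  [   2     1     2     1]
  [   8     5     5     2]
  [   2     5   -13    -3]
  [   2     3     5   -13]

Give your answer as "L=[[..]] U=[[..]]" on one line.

L=[[1,0,0,0],[4,1,0,0],[1,4,1,0],[1,2,-3,1]] U=[[2,1,2,1],[0,1,-3,-2],[0,0,-3,4],[0,0,0,2]]

  R1 -= 4·R0 → [0,1,-3,-2]
  R2 -= 1·R0 → [0,4,-15,-4]
  R3 -= 1·R0 → [0,2,3,-14]
  R2 -= 4·R1 → [0,0,-3,4]
  R3 -= 2·R1 → [0,0,9,-10]
  R3 -= -3·R2 → [0,0,0,2]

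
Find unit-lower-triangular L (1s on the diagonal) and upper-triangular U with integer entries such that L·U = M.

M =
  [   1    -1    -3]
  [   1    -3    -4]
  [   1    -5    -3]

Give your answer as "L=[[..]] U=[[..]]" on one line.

L=[[1,0,0],[1,1,0],[1,2,1]] U=[[1,-1,-3],[0,-2,-1],[0,0,2]]

  row1 -= 1·row0 → [0,-2,-1]
  row2 -= 1·row0 → [0,-4,0]
  row2 -= 2·row1 → [0,0,2]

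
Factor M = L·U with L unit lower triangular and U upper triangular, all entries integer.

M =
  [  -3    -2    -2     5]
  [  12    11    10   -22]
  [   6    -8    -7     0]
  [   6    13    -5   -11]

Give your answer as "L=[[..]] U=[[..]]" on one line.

L=[[1,0,0,0],[-4,1,0,0],[-2,-4,1,0],[-2,3,5,1]] U=[[-3,-2,-2,5],[0,3,2,-2],[0,0,-3,2],[0,0,0,-5]]

  R1 -= -4·R0 → [0,3,2,-2]
  R2 -= -2·R0 → [0,-12,-11,10]
  R3 -= -2·R0 → [0,9,-9,-1]
  R2 -= -4·R1 → [0,0,-3,2]
  R3 -= 3·R1 → [0,0,-15,5]
  R3 -= 5·R2 → [0,0,0,-5]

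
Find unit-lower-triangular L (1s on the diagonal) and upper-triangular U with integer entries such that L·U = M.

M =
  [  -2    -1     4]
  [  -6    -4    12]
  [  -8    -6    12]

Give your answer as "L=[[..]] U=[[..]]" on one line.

L=[[1,0,0],[3,1,0],[4,2,1]] U=[[-2,-1,4],[0,-1,0],[0,0,-4]]

  R1 -= 3·R0 → [0,-1,0]
  R2 -= 4·R0 → [0,-2,-4]
  R2 -= 2·R1 → [0,0,-4]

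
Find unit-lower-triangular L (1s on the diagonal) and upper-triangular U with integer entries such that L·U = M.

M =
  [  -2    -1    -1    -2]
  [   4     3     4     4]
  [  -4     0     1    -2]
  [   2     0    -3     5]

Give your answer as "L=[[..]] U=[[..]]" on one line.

L=[[1,0,0,0],[-2,1,0,0],[2,2,1,0],[-1,-1,2,1]] U=[[-2,-1,-1,-2],[0,1,2,0],[0,0,-1,2],[0,0,0,-1]]

  r1 -= -2·r0 → [0,1,2,0]
  r2 -= 2·r0 → [0,2,3,2]
  r3 -= -1·r0 → [0,-1,-4,3]
  r2 -= 2·r1 → [0,0,-1,2]
  r3 -= -1·r1 → [0,0,-2,3]
  r3 -= 2·r2 → [0,0,0,-1]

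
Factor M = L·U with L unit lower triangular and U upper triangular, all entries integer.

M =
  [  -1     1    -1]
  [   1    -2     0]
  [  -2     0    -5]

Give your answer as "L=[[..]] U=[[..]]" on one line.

  row1 -= -1·row0 → [0,-1,-1]
  row2 -= 2·row0 → [0,-2,-3]
  row2 -= 2·row1 → [0,0,-1]

L=[[1,0,0],[-1,1,0],[2,2,1]] U=[[-1,1,-1],[0,-1,-1],[0,0,-1]]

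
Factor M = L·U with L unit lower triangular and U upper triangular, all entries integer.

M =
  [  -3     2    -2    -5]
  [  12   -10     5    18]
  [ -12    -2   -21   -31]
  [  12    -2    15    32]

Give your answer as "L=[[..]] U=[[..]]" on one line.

L=[[1,0,0,0],[-4,1,0,0],[4,5,1,0],[-4,-3,-1,1]] U=[[-3,2,-2,-5],[0,-2,-3,-2],[0,0,2,-1],[0,0,0,5]]

  R1 -= -4·R0 → [0,-2,-3,-2]
  R2 -= 4·R0 → [0,-10,-13,-11]
  R3 -= -4·R0 → [0,6,7,12]
  R2 -= 5·R1 → [0,0,2,-1]
  R3 -= -3·R1 → [0,0,-2,6]
  R3 -= -1·R2 → [0,0,0,5]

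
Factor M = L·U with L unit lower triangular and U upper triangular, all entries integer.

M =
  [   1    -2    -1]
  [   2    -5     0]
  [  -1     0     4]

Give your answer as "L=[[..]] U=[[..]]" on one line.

L=[[1,0,0],[2,1,0],[-1,2,1]] U=[[1,-2,-1],[0,-1,2],[0,0,-1]]

  row1 -= 2·row0 → [0,-1,2]
  row2 -= -1·row0 → [0,-2,3]
  row2 -= 2·row1 → [0,0,-1]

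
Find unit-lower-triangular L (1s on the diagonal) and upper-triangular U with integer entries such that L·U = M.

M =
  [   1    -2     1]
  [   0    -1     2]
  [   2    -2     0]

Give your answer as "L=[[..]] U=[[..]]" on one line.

L=[[1,0,0],[0,1,0],[2,-2,1]] U=[[1,-2,1],[0,-1,2],[0,0,2]]

  row1 -= 0·row0 → [0,-1,2]
  row2 -= 2·row0 → [0,2,-2]
  row2 -= -2·row1 → [0,0,2]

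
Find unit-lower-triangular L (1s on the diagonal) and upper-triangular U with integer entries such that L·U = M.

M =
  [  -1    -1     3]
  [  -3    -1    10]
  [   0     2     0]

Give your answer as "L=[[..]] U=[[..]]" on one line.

  r1 -= 3·r0 → [0,2,1]
  r2 -= 0·r0 → [0,2,0]
  r2 -= 1·r1 → [0,0,-1]

L=[[1,0,0],[3,1,0],[0,1,1]] U=[[-1,-1,3],[0,2,1],[0,0,-1]]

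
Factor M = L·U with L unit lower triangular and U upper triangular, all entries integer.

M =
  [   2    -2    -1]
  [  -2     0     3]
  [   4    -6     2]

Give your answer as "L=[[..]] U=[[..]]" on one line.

  R1 -= -1·R0 → [0,-2,2]
  R2 -= 2·R0 → [0,-2,4]
  R2 -= 1·R1 → [0,0,2]

L=[[1,0,0],[-1,1,0],[2,1,1]] U=[[2,-2,-1],[0,-2,2],[0,0,2]]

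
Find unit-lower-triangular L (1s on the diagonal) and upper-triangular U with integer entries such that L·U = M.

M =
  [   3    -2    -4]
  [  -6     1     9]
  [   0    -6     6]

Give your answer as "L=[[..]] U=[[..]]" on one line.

  row1 -= -2·row0 → [0,-3,1]
  row2 -= 0·row0 → [0,-6,6]
  row2 -= 2·row1 → [0,0,4]

L=[[1,0,0],[-2,1,0],[0,2,1]] U=[[3,-2,-4],[0,-3,1],[0,0,4]]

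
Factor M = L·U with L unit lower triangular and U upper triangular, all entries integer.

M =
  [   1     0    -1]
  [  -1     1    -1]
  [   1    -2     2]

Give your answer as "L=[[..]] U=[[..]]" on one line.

  row1 -= -1·row0 → [0,1,-2]
  row2 -= 1·row0 → [0,-2,3]
  row2 -= -2·row1 → [0,0,-1]

L=[[1,0,0],[-1,1,0],[1,-2,1]] U=[[1,0,-1],[0,1,-2],[0,0,-1]]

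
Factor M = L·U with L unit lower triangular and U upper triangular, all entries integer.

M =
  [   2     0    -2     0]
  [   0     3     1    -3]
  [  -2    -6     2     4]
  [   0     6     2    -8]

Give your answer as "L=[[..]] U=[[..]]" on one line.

  row1 -= 0·row0 → [0,3,1,-3]
  row2 -= -1·row0 → [0,-6,0,4]
  row3 -= 0·row0 → [0,6,2,-8]
  row2 -= -2·row1 → [0,0,2,-2]
  row3 -= 2·row1 → [0,0,0,-2]
  row3 -= 0·row2 → [0,0,0,-2]

L=[[1,0,0,0],[0,1,0,0],[-1,-2,1,0],[0,2,0,1]] U=[[2,0,-2,0],[0,3,1,-3],[0,0,2,-2],[0,0,0,-2]]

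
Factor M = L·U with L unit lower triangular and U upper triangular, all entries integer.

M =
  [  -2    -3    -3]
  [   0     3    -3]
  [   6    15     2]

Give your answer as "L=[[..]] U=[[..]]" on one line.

  R1 -= 0·R0 → [0,3,-3]
  R2 -= -3·R0 → [0,6,-7]
  R2 -= 2·R1 → [0,0,-1]

L=[[1,0,0],[0,1,0],[-3,2,1]] U=[[-2,-3,-3],[0,3,-3],[0,0,-1]]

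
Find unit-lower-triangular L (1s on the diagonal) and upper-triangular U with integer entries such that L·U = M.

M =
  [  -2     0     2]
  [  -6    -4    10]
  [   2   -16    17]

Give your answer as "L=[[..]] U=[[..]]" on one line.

  R1 -= 3·R0 → [0,-4,4]
  R2 -= -1·R0 → [0,-16,19]
  R2 -= 4·R1 → [0,0,3]

L=[[1,0,0],[3,1,0],[-1,4,1]] U=[[-2,0,2],[0,-4,4],[0,0,3]]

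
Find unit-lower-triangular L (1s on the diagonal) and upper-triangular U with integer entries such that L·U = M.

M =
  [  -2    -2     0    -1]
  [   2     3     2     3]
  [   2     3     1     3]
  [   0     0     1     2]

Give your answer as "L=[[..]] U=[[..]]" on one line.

L=[[1,0,0,0],[-1,1,0,0],[-1,1,1,0],[0,0,-1,1]] U=[[-2,-2,0,-1],[0,1,2,2],[0,0,-1,0],[0,0,0,2]]

  r1 -= -1·r0 → [0,1,2,2]
  r2 -= -1·r0 → [0,1,1,2]
  r3 -= 0·r0 → [0,0,1,2]
  r2 -= 1·r1 → [0,0,-1,0]
  r3 -= 0·r1 → [0,0,1,2]
  r3 -= -1·r2 → [0,0,0,2]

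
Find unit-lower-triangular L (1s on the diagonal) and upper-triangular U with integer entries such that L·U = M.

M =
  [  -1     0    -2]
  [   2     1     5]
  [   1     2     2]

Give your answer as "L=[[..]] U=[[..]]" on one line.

L=[[1,0,0],[-2,1,0],[-1,2,1]] U=[[-1,0,-2],[0,1,1],[0,0,-2]]

  row1 -= -2·row0 → [0,1,1]
  row2 -= -1·row0 → [0,2,0]
  row2 -= 2·row1 → [0,0,-2]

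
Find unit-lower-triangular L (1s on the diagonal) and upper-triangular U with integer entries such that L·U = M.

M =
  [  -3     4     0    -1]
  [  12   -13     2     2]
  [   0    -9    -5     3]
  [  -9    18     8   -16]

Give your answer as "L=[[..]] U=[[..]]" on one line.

  R1 -= -4·R0 → [0,3,2,-2]
  R2 -= 0·R0 → [0,-9,-5,3]
  R3 -= 3·R0 → [0,6,8,-13]
  R2 -= -3·R1 → [0,0,1,-3]
  R3 -= 2·R1 → [0,0,4,-9]
  R3 -= 4·R2 → [0,0,0,3]

L=[[1,0,0,0],[-4,1,0,0],[0,-3,1,0],[3,2,4,1]] U=[[-3,4,0,-1],[0,3,2,-2],[0,0,1,-3],[0,0,0,3]]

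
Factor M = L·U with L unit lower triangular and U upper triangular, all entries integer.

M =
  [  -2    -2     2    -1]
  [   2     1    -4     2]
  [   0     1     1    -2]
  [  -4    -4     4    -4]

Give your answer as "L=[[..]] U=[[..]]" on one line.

  r1 -= -1·r0 → [0,-1,-2,1]
  r2 -= 0·r0 → [0,1,1,-2]
  r3 -= 2·r0 → [0,0,0,-2]
  r2 -= -1·r1 → [0,0,-1,-1]
  r3 -= 0·r1 → [0,0,0,-2]
  r3 -= 0·r2 → [0,0,0,-2]

L=[[1,0,0,0],[-1,1,0,0],[0,-1,1,0],[2,0,0,1]] U=[[-2,-2,2,-1],[0,-1,-2,1],[0,0,-1,-1],[0,0,0,-2]]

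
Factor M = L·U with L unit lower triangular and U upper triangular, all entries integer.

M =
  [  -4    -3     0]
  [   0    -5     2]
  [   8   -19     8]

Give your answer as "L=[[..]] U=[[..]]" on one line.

L=[[1,0,0],[0,1,0],[-2,5,1]] U=[[-4,-3,0],[0,-5,2],[0,0,-2]]

  r1 -= 0·r0 → [0,-5,2]
  r2 -= -2·r0 → [0,-25,8]
  r2 -= 5·r1 → [0,0,-2]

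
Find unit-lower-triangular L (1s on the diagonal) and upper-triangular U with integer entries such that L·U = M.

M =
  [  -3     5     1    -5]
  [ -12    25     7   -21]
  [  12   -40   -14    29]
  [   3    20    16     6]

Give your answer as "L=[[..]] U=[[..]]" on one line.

L=[[1,0,0,0],[4,1,0,0],[-4,-4,1,0],[-1,5,1,1]] U=[[-3,5,1,-5],[0,5,3,-1],[0,0,2,5],[0,0,0,1]]

  r1 -= 4·r0 → [0,5,3,-1]
  r2 -= -4·r0 → [0,-20,-10,9]
  r3 -= -1·r0 → [0,25,17,1]
  r2 -= -4·r1 → [0,0,2,5]
  r3 -= 5·r1 → [0,0,2,6]
  r3 -= 1·r2 → [0,0,0,1]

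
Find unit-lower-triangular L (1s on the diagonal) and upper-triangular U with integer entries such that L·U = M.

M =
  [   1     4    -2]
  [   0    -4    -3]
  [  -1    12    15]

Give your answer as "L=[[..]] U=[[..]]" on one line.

  R1 -= 0·R0 → [0,-4,-3]
  R2 -= -1·R0 → [0,16,13]
  R2 -= -4·R1 → [0,0,1]

L=[[1,0,0],[0,1,0],[-1,-4,1]] U=[[1,4,-2],[0,-4,-3],[0,0,1]]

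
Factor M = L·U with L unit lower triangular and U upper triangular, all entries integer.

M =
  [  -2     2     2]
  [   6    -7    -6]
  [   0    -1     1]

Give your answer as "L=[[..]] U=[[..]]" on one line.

L=[[1,0,0],[-3,1,0],[0,1,1]] U=[[-2,2,2],[0,-1,0],[0,0,1]]

  row1 -= -3·row0 → [0,-1,0]
  row2 -= 0·row0 → [0,-1,1]
  row2 -= 1·row1 → [0,0,1]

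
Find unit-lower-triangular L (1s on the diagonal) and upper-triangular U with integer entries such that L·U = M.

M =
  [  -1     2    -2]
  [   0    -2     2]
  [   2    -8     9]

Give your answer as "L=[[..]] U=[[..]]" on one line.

L=[[1,0,0],[0,1,0],[-2,2,1]] U=[[-1,2,-2],[0,-2,2],[0,0,1]]

  r1 -= 0·r0 → [0,-2,2]
  r2 -= -2·r0 → [0,-4,5]
  r2 -= 2·r1 → [0,0,1]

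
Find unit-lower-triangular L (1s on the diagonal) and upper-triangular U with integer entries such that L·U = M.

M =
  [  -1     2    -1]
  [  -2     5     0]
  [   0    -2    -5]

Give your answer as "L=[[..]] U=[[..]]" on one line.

  row1 -= 2·row0 → [0,1,2]
  row2 -= 0·row0 → [0,-2,-5]
  row2 -= -2·row1 → [0,0,-1]

L=[[1,0,0],[2,1,0],[0,-2,1]] U=[[-1,2,-1],[0,1,2],[0,0,-1]]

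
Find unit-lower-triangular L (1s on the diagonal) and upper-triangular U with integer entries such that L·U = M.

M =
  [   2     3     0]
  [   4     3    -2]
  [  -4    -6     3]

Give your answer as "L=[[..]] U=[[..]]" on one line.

L=[[1,0,0],[2,1,0],[-2,0,1]] U=[[2,3,0],[0,-3,-2],[0,0,3]]

  R1 -= 2·R0 → [0,-3,-2]
  R2 -= -2·R0 → [0,0,3]
  R2 -= 0·R1 → [0,0,3]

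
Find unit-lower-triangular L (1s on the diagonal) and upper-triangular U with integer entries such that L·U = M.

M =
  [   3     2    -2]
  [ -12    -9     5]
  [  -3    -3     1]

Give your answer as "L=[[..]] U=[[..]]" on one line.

L=[[1,0,0],[-4,1,0],[-1,1,1]] U=[[3,2,-2],[0,-1,-3],[0,0,2]]

  R1 -= -4·R0 → [0,-1,-3]
  R2 -= -1·R0 → [0,-1,-1]
  R2 -= 1·R1 → [0,0,2]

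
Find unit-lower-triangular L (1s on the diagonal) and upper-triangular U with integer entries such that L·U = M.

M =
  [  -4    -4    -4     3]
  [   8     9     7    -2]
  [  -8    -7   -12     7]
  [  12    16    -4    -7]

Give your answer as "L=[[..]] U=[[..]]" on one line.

  row1 -= -2·row0 → [0,1,-1,4]
  row2 -= 2·row0 → [0,1,-4,1]
  row3 -= -3·row0 → [0,4,-16,2]
  row2 -= 1·row1 → [0,0,-3,-3]
  row3 -= 4·row1 → [0,0,-12,-14]
  row3 -= 4·row2 → [0,0,0,-2]

L=[[1,0,0,0],[-2,1,0,0],[2,1,1,0],[-3,4,4,1]] U=[[-4,-4,-4,3],[0,1,-1,4],[0,0,-3,-3],[0,0,0,-2]]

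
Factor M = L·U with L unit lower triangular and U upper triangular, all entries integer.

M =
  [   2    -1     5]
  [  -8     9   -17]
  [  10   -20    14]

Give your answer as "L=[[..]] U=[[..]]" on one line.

  r1 -= -4·r0 → [0,5,3]
  r2 -= 5·r0 → [0,-15,-11]
  r2 -= -3·r1 → [0,0,-2]

L=[[1,0,0],[-4,1,0],[5,-3,1]] U=[[2,-1,5],[0,5,3],[0,0,-2]]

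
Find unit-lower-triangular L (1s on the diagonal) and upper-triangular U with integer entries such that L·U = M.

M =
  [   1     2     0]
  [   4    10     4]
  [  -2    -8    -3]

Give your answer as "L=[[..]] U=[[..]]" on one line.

  R1 -= 4·R0 → [0,2,4]
  R2 -= -2·R0 → [0,-4,-3]
  R2 -= -2·R1 → [0,0,5]

L=[[1,0,0],[4,1,0],[-2,-2,1]] U=[[1,2,0],[0,2,4],[0,0,5]]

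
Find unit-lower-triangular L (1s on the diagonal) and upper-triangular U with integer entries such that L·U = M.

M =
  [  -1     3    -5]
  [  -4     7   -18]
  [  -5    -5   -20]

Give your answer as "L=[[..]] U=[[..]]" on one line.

  r1 -= 4·r0 → [0,-5,2]
  r2 -= 5·r0 → [0,-20,5]
  r2 -= 4·r1 → [0,0,-3]

L=[[1,0,0],[4,1,0],[5,4,1]] U=[[-1,3,-5],[0,-5,2],[0,0,-3]]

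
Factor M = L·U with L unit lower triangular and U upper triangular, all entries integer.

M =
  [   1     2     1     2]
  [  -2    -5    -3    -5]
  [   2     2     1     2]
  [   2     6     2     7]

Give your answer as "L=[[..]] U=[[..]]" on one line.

  r1 -= -2·r0 → [0,-1,-1,-1]
  r2 -= 2·r0 → [0,-2,-1,-2]
  r3 -= 2·r0 → [0,2,0,3]
  r2 -= 2·r1 → [0,0,1,0]
  r3 -= -2·r1 → [0,0,-2,1]
  r3 -= -2·r2 → [0,0,0,1]

L=[[1,0,0,0],[-2,1,0,0],[2,2,1,0],[2,-2,-2,1]] U=[[1,2,1,2],[0,-1,-1,-1],[0,0,1,0],[0,0,0,1]]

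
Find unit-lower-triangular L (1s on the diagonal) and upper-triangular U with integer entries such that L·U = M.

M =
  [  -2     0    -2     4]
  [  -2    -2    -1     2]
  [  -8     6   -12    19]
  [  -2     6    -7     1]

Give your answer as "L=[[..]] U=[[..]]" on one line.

L=[[1,0,0,0],[1,1,0,0],[4,-3,1,0],[1,-3,2,1]] U=[[-2,0,-2,4],[0,-2,1,-2],[0,0,-1,-3],[0,0,0,-3]]

  R1 -= 1·R0 → [0,-2,1,-2]
  R2 -= 4·R0 → [0,6,-4,3]
  R3 -= 1·R0 → [0,6,-5,-3]
  R2 -= -3·R1 → [0,0,-1,-3]
  R3 -= -3·R1 → [0,0,-2,-9]
  R3 -= 2·R2 → [0,0,0,-3]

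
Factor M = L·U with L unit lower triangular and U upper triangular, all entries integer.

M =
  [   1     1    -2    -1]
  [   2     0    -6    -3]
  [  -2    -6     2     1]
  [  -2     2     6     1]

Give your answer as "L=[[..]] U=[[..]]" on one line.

L=[[1,0,0,0],[2,1,0,0],[-2,2,1,0],[-2,-2,-1,1]] U=[[1,1,-2,-1],[0,-2,-2,-1],[0,0,2,1],[0,0,0,-2]]

  r1 -= 2·r0 → [0,-2,-2,-1]
  r2 -= -2·r0 → [0,-4,-2,-1]
  r3 -= -2·r0 → [0,4,2,-1]
  r2 -= 2·r1 → [0,0,2,1]
  r3 -= -2·r1 → [0,0,-2,-3]
  r3 -= -1·r2 → [0,0,0,-2]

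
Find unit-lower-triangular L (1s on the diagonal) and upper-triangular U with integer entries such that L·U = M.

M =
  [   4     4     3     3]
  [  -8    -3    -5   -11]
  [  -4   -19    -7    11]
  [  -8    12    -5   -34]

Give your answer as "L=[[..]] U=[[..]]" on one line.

L=[[1,0,0,0],[-2,1,0,0],[-1,-3,1,0],[-2,4,3,1]] U=[[4,4,3,3],[0,5,1,-5],[0,0,-1,-1],[0,0,0,-5]]

  r1 -= -2·r0 → [0,5,1,-5]
  r2 -= -1·r0 → [0,-15,-4,14]
  r3 -= -2·r0 → [0,20,1,-28]
  r2 -= -3·r1 → [0,0,-1,-1]
  r3 -= 4·r1 → [0,0,-3,-8]
  r3 -= 3·r2 → [0,0,0,-5]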